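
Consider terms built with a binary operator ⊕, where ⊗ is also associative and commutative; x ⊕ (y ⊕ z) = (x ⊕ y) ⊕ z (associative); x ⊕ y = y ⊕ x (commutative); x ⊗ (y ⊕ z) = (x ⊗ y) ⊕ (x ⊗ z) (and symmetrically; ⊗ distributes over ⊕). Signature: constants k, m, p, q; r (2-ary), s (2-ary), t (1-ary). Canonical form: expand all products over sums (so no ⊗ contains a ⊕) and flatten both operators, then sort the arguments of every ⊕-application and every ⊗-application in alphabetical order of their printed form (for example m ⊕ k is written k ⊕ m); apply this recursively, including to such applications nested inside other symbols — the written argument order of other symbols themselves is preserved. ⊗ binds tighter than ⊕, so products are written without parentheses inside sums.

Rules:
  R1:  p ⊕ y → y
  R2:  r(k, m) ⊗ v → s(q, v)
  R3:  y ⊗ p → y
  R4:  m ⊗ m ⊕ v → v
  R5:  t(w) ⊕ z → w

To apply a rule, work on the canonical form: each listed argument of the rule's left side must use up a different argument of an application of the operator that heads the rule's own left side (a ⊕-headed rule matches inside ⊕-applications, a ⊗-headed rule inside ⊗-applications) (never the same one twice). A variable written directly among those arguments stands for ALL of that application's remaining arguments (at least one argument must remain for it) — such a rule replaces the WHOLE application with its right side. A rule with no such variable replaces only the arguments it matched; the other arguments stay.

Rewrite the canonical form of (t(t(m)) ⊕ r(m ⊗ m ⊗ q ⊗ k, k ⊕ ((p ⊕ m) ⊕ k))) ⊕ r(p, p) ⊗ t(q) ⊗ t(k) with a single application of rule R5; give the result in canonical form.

Canonical form:  r(k ⊗ m ⊗ m ⊗ q, k ⊕ k ⊕ m ⊕ p) ⊕ r(p, p) ⊗ t(k) ⊗ t(q) ⊕ t(t(m))
Apply R5:  consuming t(t(m));  w := t(m), z := r(k ⊗ m ⊗ m ⊗ q, k ⊕ k ⊕ m ⊕ p) ⊕ r(p, p) ⊗ t(k) ⊗ t(q)
Every leftover argument binds to the variable; the entire application is replaced.
New term:  t(m)

Answer: t(m)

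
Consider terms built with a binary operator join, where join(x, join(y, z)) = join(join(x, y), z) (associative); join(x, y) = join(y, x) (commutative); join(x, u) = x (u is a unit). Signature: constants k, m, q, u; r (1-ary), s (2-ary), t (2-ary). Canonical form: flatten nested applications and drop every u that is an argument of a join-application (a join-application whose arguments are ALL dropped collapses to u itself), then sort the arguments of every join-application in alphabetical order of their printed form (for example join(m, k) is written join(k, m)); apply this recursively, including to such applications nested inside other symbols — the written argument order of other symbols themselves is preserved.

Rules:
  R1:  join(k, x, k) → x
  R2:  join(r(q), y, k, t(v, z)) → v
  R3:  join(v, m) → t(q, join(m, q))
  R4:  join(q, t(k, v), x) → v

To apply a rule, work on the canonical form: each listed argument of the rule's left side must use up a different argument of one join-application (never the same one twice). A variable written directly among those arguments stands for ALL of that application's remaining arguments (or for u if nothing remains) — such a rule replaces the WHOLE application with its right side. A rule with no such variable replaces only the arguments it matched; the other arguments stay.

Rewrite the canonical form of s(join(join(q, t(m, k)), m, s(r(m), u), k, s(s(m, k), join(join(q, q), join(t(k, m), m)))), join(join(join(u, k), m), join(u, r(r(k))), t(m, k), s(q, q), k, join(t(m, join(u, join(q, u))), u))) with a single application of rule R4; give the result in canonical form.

Answer: s(join(k, m, q, s(r(m), u), s(s(m, k), m), t(m, k)), join(k, k, m, r(r(k)), s(q, q), t(m, k), t(m, q)))

Derivation:
Canonical form:  s(join(k, m, q, s(r(m), u), s(s(m, k), join(m, q, q, t(k, m))), t(m, k)), join(k, k, m, r(r(k)), s(q, q), t(m, k), t(m, q)))
R4 matches:  uses q, t(k, m);  v := m, x := join(m, q)
The extension variable absorbs all remaining arguments, so the whole application is rewritten.
New term:  s(join(k, m, q, s(r(m), u), s(s(m, k), m), t(m, k)), join(k, k, m, r(r(k)), s(q, q), t(m, k), t(m, q)))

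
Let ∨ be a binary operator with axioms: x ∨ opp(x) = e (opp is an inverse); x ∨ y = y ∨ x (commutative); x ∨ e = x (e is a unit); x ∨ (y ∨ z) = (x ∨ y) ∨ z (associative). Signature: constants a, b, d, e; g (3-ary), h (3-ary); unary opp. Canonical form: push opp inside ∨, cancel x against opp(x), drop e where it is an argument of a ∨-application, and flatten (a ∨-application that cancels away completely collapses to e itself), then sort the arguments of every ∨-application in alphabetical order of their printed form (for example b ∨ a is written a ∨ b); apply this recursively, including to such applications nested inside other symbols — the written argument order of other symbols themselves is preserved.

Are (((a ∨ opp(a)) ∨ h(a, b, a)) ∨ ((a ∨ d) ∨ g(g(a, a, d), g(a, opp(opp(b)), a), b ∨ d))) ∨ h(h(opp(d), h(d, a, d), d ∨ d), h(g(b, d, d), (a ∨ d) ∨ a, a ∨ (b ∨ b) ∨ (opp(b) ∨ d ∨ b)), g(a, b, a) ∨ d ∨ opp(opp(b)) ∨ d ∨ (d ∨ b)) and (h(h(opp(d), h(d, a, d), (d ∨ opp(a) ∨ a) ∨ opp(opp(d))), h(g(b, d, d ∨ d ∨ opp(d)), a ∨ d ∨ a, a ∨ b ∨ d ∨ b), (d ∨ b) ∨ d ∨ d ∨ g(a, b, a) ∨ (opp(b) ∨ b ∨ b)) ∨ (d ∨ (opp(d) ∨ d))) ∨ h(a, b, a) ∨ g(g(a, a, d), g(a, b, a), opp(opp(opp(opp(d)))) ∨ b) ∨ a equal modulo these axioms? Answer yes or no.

Answer: yes — both canonical forms are a ∨ d ∨ g(g(a, a, d), g(a, b, a), b ∨ d) ∨ h(a, b, a) ∨ h(h(opp(d), h(d, a, d), d ∨ d), h(g(b, d, d), a ∨ a ∨ d, a ∨ b ∨ b ∨ d), b ∨ b ∨ d ∨ d ∨ d ∨ g(a, b, a))

Derivation:
Left:  (((a ∨ opp(a)) ∨ h(a, b, a)) ∨ ((a ∨ d) ∨ g(g(a, a, d), g(a, opp(opp(b)), a), b ∨ d))) ∨ h(h(opp(d), h(d, a, d), d ∨ d), h(g(b, d, d), (a ∨ d) ∨ a, a ∨ (b ∨ b) ∨ (opp(b) ∨ d ∨ b)), g(a, b, a) ∨ d ∨ opp(opp(b)) ∨ d ∨ (d ∨ b))
  Push opp inside:  distribute opp over ∨ and collapse double opp
  Combine occurrences:  a ∨ h(a, b, a) ∨ d ∨ g(g(a, a, d), g(a, b, a), b ∨ d) ∨ h(h(opp(d), h(d, a, d), d ∨ d), h(g(b, d, d), a ∨ a ∨ d, a ∨ b ∨ b ∨ d), b ∨ b ∨ d ∨ d ∨ d ∨ g(a, b, a))
  Order the arguments:  a ∨ d ∨ g(g(a, a, d), g(a, b, a), b ∨ d) ∨ h(a, b, a) ∨ h(h(opp(d), h(d, a, d), d ∨ d), h(g(b, d, d), a ∨ a ∨ d, a ∨ b ∨ b ∨ d), b ∨ b ∨ d ∨ d ∨ d ∨ g(a, b, a))
Right:  (h(h(opp(d), h(d, a, d), (d ∨ opp(a) ∨ a) ∨ opp(opp(d))), h(g(b, d, d ∨ d ∨ opp(d)), a ∨ d ∨ a, a ∨ b ∨ d ∨ b), (d ∨ b) ∨ d ∨ d ∨ g(a, b, a) ∨ (opp(b) ∨ b ∨ b)) ∨ (d ∨ (opp(d) ∨ d))) ∨ h(a, b, a) ∨ g(g(a, a, d), g(a, b, a), opp(opp(opp(opp(d)))) ∨ b) ∨ a
  Push opp inside:  distribute opp over ∨ and collapse double opp
  Combine occurrences:  h(h(opp(d), h(d, a, d), d ∨ d), h(g(b, d, d), a ∨ a ∨ d, a ∨ b ∨ b ∨ d), b ∨ b ∨ d ∨ d ∨ d ∨ g(a, b, a)) ∨ d ∨ h(a, b, a) ∨ g(g(a, a, d), g(a, b, a), b ∨ d) ∨ a
  Sort:  a ∨ d ∨ g(g(a, a, d), g(a, b, a), b ∨ d) ∨ h(a, b, a) ∨ h(h(opp(d), h(d, a, d), d ∨ d), h(g(b, d, d), a ∨ a ∨ d, a ∨ b ∨ b ∨ d), b ∨ b ∨ d ∨ d ∨ d ∨ g(a, b, a))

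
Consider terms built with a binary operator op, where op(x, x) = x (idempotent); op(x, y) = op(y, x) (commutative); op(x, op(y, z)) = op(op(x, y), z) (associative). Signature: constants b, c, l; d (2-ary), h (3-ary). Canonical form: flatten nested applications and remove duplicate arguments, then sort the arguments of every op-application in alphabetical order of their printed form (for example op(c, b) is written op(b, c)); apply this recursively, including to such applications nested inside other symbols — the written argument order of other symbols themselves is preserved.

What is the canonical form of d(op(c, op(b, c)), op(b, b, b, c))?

Answer: d(op(b, c), op(b, c))

Derivation:
Focus inside:  op(b, b, b, c)
Drop duplicates:  drop duplicate b, b
Sort:  op(b, c)
Rebuild:  d(op(b, c), op(b, c))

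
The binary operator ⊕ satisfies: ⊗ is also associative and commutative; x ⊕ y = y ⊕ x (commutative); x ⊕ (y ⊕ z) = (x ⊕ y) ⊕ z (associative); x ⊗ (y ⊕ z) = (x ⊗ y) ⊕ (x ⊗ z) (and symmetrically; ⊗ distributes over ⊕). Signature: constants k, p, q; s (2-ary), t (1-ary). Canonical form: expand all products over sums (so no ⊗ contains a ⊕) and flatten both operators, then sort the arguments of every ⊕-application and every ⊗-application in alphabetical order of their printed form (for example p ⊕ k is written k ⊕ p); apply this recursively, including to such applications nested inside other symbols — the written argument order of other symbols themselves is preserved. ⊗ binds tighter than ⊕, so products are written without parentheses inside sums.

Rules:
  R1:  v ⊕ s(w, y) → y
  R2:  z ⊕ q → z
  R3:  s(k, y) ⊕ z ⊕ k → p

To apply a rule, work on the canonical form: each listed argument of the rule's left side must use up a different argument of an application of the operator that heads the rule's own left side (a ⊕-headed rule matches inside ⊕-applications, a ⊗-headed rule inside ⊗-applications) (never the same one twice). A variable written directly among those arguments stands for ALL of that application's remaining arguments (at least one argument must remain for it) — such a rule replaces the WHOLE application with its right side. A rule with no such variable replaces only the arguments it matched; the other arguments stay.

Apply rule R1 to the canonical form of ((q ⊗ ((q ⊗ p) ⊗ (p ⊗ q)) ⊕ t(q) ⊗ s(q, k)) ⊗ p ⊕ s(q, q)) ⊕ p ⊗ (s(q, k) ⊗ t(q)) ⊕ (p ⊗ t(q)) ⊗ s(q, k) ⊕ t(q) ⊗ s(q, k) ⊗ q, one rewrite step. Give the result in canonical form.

Canonical form:  p ⊗ p ⊗ p ⊗ q ⊗ q ⊗ q ⊕ p ⊗ s(q, k) ⊗ t(q) ⊕ p ⊗ s(q, k) ⊗ t(q) ⊕ p ⊗ s(q, k) ⊗ t(q) ⊕ q ⊗ s(q, k) ⊗ t(q) ⊕ s(q, q)
Match R1:  consume s(q, q);  v := p ⊗ p ⊗ p ⊗ q ⊗ q ⊗ q ⊕ p ⊗ s(q, k) ⊗ t(q) ⊕ p ⊗ s(q, k) ⊗ t(q) ⊕ p ⊗ s(q, k) ⊗ t(q) ⊕ q ⊗ s(q, k) ⊗ t(q), w := q, y := q
The extension variable absorbs all remaining arguments, so the whole application is rewritten.
New term:  q

Answer: q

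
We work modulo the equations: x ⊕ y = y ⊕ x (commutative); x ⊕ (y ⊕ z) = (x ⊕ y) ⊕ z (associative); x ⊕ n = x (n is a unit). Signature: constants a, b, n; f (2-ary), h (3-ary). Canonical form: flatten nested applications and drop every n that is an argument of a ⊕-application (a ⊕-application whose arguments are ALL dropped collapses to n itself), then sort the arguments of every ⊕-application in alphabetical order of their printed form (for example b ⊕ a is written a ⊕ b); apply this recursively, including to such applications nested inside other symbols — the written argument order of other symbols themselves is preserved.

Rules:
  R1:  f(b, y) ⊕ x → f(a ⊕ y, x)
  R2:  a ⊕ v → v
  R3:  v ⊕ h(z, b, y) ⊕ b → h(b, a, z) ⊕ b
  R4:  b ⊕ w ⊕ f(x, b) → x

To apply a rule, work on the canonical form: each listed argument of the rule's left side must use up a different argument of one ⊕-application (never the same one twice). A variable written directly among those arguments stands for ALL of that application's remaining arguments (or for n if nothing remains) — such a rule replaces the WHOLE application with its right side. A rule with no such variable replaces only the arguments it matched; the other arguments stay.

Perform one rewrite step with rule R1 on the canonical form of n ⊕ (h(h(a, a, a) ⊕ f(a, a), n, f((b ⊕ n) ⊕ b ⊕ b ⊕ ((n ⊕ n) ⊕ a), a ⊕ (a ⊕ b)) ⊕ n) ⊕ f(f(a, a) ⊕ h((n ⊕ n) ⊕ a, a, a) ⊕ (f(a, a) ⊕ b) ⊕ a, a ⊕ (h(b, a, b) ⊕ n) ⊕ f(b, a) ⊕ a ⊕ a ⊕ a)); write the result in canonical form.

Answer: f(a ⊕ b ⊕ f(a, a) ⊕ f(a, a) ⊕ h(a, a, a), f(a ⊕ a, a ⊕ a ⊕ a ⊕ a ⊕ h(b, a, b))) ⊕ h(f(a, a) ⊕ h(a, a, a), n, f(a ⊕ b ⊕ b ⊕ b, a ⊕ a ⊕ b))

Derivation:
Canonical form:  f(a ⊕ b ⊕ f(a, a) ⊕ f(a, a) ⊕ h(a, a, a), a ⊕ a ⊕ a ⊕ a ⊕ f(b, a) ⊕ h(b, a, b)) ⊕ h(f(a, a) ⊕ h(a, a, a), n, f(a ⊕ b ⊕ b ⊕ b, a ⊕ a ⊕ b))
Match R1:  consume f(b, a);  x := a ⊕ a ⊕ a ⊕ a ⊕ h(b, a, b), y := a
The extension variable absorbs all remaining arguments, so the whole application is rewritten.
New term:  f(a ⊕ b ⊕ f(a, a) ⊕ f(a, a) ⊕ h(a, a, a), f(a ⊕ a, a ⊕ a ⊕ a ⊕ a ⊕ h(b, a, b))) ⊕ h(f(a, a) ⊕ h(a, a, a), n, f(a ⊕ b ⊕ b ⊕ b, a ⊕ a ⊕ b))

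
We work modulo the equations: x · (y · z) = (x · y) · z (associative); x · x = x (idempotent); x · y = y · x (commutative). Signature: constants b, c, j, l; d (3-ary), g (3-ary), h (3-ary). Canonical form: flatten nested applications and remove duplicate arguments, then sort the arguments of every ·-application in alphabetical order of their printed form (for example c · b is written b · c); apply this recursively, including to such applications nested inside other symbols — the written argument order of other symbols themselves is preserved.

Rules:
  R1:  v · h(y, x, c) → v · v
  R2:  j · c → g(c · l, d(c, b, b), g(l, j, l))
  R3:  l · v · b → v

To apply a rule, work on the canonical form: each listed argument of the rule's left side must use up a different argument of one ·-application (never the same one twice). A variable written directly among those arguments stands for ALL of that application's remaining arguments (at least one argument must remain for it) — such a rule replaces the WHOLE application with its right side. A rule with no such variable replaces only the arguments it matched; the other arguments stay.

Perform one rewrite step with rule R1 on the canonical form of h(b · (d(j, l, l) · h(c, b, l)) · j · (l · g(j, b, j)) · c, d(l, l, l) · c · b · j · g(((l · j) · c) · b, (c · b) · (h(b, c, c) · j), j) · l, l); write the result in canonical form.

Answer: h(b · c · d(j, l, l) · g(j, b, j) · h(c, b, l) · j · l, b · c · d(l, l, l) · g(b · c · j · l, b · c · j, j) · j · l, l)

Derivation:
Canonical form:  h(b · c · d(j, l, l) · g(j, b, j) · h(c, b, l) · j · l, b · c · d(l, l, l) · g(b · c · j · l, b · c · h(b, c, c) · j, j) · j · l, l)
R1 matches:  uses h(b, c, c);  v := b · c · j, x := c, y := b
The extension variable absorbs all remaining arguments, so the whole application is rewritten.
New term:  h(b · c · d(j, l, l) · g(j, b, j) · h(c, b, l) · j · l, b · c · d(l, l, l) · g(b · c · j · l, b · c · j, j) · j · l, l)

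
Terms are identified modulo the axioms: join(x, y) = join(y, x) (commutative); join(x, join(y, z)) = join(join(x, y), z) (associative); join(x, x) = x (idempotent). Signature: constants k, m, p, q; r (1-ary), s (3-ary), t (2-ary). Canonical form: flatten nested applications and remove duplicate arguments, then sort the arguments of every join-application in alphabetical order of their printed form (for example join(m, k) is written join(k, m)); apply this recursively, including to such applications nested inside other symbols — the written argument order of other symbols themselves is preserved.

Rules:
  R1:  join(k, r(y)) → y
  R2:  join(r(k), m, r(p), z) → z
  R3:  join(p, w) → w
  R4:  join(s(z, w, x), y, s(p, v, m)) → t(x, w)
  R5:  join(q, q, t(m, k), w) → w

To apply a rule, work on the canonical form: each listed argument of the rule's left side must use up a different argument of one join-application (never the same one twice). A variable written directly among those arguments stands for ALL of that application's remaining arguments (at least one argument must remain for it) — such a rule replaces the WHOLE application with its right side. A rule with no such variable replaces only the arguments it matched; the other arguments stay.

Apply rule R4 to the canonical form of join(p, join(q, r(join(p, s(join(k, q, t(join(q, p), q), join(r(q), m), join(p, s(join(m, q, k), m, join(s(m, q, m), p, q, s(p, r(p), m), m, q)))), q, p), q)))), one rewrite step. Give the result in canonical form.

Canonical form:  join(p, q, r(join(p, q, s(join(k, m, p, q, r(q), s(join(k, m, q), m, join(m, p, q, s(m, q, m), s(p, r(p), m))), t(join(p, q), q)), q, p))))
Match R4:  consume s(m, q, m), s(p, r(p), m);  v := r(p), w := q, x := m, y := join(m, p, q), z := m
Every leftover argument binds to the variable; the entire application is replaced.
New term:  join(p, q, r(join(p, q, s(join(k, m, p, q, r(q), s(join(k, m, q), m, t(m, q)), t(join(p, q), q)), q, p))))

Answer: join(p, q, r(join(p, q, s(join(k, m, p, q, r(q), s(join(k, m, q), m, t(m, q)), t(join(p, q), q)), q, p))))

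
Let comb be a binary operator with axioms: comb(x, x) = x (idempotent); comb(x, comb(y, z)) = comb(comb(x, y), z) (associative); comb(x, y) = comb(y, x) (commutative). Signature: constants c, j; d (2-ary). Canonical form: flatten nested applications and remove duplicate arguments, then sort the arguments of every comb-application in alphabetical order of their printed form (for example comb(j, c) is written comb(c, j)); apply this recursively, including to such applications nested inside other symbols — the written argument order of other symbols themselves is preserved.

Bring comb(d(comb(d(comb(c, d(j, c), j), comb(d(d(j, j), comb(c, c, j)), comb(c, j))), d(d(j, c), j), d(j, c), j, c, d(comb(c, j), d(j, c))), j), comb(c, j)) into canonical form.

Answer: comb(c, d(comb(c, d(comb(c, d(j, c), j), comb(c, d(d(j, j), comb(c, j)), j)), d(comb(c, j), d(j, c)), d(d(j, c), j), d(j, c), j), j), j)

Derivation:
Un-nest:  comb(d(comb(d(comb(c, d(j, c), j), comb(d(d(j, j), comb(c, c, j)), comb(c, j))), d(d(j, c), j), d(j, c), j, c, d(comb(c, j), d(j, c))), j), c, j)
Canonicalize subterm:  d(comb(d(comb(c, d(j, c), j), comb(d(d(j, j), comb(c, c, j)), comb(c, j))), d(d(j, c), j), d(j, c), j, c, d(comb(c, j), d(j, c))), j)  →  d(comb(c, d(comb(c, d(j, c), j), comb(c, d(d(j, j), comb(c, j)), j)), d(comb(c, j), d(j, c)), d(d(j, c), j), d(j, c), j), j)
Order the arguments:  comb(c, d(comb(c, d(comb(c, d(j, c), j), comb(c, d(d(j, j), comb(c, j)), j)), d(comb(c, j), d(j, c)), d(d(j, c), j), d(j, c), j), j), j)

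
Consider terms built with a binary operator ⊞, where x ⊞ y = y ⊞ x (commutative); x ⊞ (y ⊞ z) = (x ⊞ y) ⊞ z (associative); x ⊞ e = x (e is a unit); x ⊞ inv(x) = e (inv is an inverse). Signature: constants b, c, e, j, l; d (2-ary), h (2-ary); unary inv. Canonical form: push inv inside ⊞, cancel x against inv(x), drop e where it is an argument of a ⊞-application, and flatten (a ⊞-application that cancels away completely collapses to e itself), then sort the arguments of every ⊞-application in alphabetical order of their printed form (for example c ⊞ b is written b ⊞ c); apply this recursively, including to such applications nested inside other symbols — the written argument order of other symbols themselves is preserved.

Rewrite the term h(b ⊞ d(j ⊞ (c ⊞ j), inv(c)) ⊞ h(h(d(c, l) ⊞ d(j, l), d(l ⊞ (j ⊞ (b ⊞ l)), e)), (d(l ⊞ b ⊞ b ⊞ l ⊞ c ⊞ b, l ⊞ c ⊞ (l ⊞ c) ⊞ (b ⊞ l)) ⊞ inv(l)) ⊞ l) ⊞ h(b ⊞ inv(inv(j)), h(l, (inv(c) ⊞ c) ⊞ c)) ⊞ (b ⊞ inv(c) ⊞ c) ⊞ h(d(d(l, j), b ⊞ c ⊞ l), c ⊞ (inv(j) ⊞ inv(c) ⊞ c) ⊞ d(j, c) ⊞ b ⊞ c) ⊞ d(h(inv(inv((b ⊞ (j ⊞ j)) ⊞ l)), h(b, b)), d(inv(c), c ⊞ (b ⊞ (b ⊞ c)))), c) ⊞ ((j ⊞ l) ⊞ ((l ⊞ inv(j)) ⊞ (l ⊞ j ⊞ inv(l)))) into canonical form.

Answer: h(b ⊞ b ⊞ d(c ⊞ j ⊞ j, inv(c)) ⊞ d(h(b ⊞ j ⊞ j ⊞ l, h(b, b)), d(inv(c), b ⊞ b ⊞ c ⊞ c)) ⊞ h(b ⊞ j, h(l, c)) ⊞ h(d(d(l, j), b ⊞ c ⊞ l), b ⊞ c ⊞ c ⊞ d(j, c) ⊞ inv(j)) ⊞ h(h(d(c, l) ⊞ d(j, l), d(b ⊞ j ⊞ l ⊞ l, e)), d(b ⊞ b ⊞ b ⊞ c ⊞ l ⊞ l, b ⊞ c ⊞ c ⊞ l ⊞ l ⊞ l)), c) ⊞ j ⊞ l ⊞ l

Derivation:
Push inv inside:  distribute inv over ⊞ and collapse double inv
Collect terms:  h(b ⊞ b ⊞ d(c ⊞ j ⊞ j, inv(c)) ⊞ d(h(b ⊞ j ⊞ j ⊞ l, h(b, b)), d(inv(c), b ⊞ b ⊞ c ⊞ c)) ⊞ h(b ⊞ j, h(l, c)) ⊞ h(d(d(l, j), b ⊞ c ⊞ l), b ⊞ c ⊞ c ⊞ d(j, c) ⊞ inv(j)) ⊞ h(h(d(c, l) ⊞ d(j, l), d(b ⊞ j ⊞ l ⊞ l, e)), d(b ⊞ b ⊞ b ⊞ c ⊞ l ⊞ l, b ⊞ c ⊞ c ⊞ l ⊞ l ⊞ l)), c) ⊞ j ⊞ l ⊞ l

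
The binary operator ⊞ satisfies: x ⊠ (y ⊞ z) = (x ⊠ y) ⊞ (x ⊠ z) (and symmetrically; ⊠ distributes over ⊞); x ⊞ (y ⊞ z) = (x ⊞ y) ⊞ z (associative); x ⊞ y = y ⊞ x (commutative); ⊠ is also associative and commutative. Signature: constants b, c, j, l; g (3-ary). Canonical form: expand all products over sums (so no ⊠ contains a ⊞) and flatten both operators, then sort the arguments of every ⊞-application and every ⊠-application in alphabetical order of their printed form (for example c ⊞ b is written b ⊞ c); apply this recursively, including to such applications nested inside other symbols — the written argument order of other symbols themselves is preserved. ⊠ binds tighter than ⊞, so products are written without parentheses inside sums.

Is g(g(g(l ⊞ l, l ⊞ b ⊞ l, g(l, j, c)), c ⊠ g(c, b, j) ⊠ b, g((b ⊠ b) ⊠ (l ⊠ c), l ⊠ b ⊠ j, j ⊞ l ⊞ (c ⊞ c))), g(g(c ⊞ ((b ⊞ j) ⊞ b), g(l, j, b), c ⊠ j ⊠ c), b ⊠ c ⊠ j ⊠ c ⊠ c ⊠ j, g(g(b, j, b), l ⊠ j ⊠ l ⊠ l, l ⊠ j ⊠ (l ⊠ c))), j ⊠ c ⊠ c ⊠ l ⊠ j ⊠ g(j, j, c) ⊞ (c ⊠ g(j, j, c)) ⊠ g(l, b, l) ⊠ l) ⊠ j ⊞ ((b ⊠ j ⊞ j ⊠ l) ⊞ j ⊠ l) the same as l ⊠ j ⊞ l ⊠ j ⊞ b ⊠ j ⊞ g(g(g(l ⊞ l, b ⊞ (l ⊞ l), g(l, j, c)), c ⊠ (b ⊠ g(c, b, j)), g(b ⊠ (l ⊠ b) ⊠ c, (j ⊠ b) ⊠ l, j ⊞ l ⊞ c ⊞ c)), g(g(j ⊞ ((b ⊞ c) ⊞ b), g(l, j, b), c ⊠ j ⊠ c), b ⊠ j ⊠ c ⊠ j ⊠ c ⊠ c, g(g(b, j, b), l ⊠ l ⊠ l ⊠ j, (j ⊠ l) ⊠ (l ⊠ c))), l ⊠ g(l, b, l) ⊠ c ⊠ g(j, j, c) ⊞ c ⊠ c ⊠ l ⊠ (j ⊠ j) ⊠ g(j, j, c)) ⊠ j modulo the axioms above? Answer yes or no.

Answer: yes — both canonical forms are b ⊠ j ⊞ g(g(g(l ⊞ l, b ⊞ l ⊞ l, g(l, j, c)), b ⊠ c ⊠ g(c, b, j), g(b ⊠ b ⊠ c ⊠ l, b ⊠ j ⊠ l, c ⊞ c ⊞ j ⊞ l)), g(g(b ⊞ b ⊞ c ⊞ j, g(l, j, b), c ⊠ c ⊠ j), b ⊠ c ⊠ c ⊠ c ⊠ j ⊠ j, g(g(b, j, b), j ⊠ l ⊠ l ⊠ l, c ⊠ j ⊠ l ⊠ l)), c ⊠ c ⊠ g(j, j, c) ⊠ j ⊠ j ⊠ l ⊞ c ⊠ g(j, j, c) ⊠ g(l, b, l) ⊠ l) ⊠ j ⊞ j ⊠ l ⊞ j ⊠ l

Derivation:
Left:  g(g(g(l ⊞ l, l ⊞ b ⊞ l, g(l, j, c)), c ⊠ g(c, b, j) ⊠ b, g((b ⊠ b) ⊠ (l ⊠ c), l ⊠ b ⊠ j, j ⊞ l ⊞ (c ⊞ c))), g(g(c ⊞ ((b ⊞ j) ⊞ b), g(l, j, b), c ⊠ j ⊠ c), b ⊠ c ⊠ j ⊠ c ⊠ c ⊠ j, g(g(b, j, b), l ⊠ j ⊠ l ⊠ l, l ⊠ j ⊠ (l ⊠ c))), j ⊠ c ⊠ c ⊠ l ⊠ j ⊠ g(j, j, c) ⊞ (c ⊠ g(j, j, c)) ⊠ g(l, b, l) ⊠ l) ⊠ j ⊞ ((b ⊠ j ⊞ j ⊠ l) ⊞ j ⊠ l)
  Flatten:  g(g(g(l ⊞ l, b ⊞ l ⊞ l, g(l, j, c)), b ⊠ c ⊠ g(c, b, j), g(b ⊠ b ⊠ c ⊠ l, b ⊠ j ⊠ l, c ⊞ c ⊞ j ⊞ l)), g(g(b ⊞ b ⊞ c ⊞ j, g(l, j, b), c ⊠ c ⊠ j), b ⊠ c ⊠ c ⊠ c ⊠ j ⊠ j, g(g(b, j, b), j ⊠ l ⊠ l ⊠ l, c ⊠ j ⊠ l ⊠ l)), c ⊠ c ⊠ g(j, j, c) ⊠ j ⊠ j ⊠ l ⊞ c ⊠ g(j, j, c) ⊠ g(l, b, l) ⊠ l) ⊠ j ⊞ b ⊠ j ⊞ j ⊠ l ⊞ j ⊠ l
  Sort arguments:  b ⊠ j ⊞ g(g(g(l ⊞ l, b ⊞ l ⊞ l, g(l, j, c)), b ⊠ c ⊠ g(c, b, j), g(b ⊠ b ⊠ c ⊠ l, b ⊠ j ⊠ l, c ⊞ c ⊞ j ⊞ l)), g(g(b ⊞ b ⊞ c ⊞ j, g(l, j, b), c ⊠ c ⊠ j), b ⊠ c ⊠ c ⊠ c ⊠ j ⊠ j, g(g(b, j, b), j ⊠ l ⊠ l ⊠ l, c ⊠ j ⊠ l ⊠ l)), c ⊠ c ⊠ g(j, j, c) ⊠ j ⊠ j ⊠ l ⊞ c ⊠ g(j, j, c) ⊠ g(l, b, l) ⊠ l) ⊠ j ⊞ j ⊠ l ⊞ j ⊠ l
Right:  l ⊠ j ⊞ l ⊠ j ⊞ b ⊠ j ⊞ g(g(g(l ⊞ l, b ⊞ (l ⊞ l), g(l, j, c)), c ⊠ (b ⊠ g(c, b, j)), g(b ⊠ (l ⊠ b) ⊠ c, (j ⊠ b) ⊠ l, j ⊞ l ⊞ c ⊞ c)), g(g(j ⊞ ((b ⊞ c) ⊞ b), g(l, j, b), c ⊠ j ⊠ c), b ⊠ j ⊠ c ⊠ j ⊠ c ⊠ c, g(g(b, j, b), l ⊠ l ⊠ l ⊠ j, (j ⊠ l) ⊠ (l ⊠ c))), l ⊠ g(l, b, l) ⊠ c ⊠ g(j, j, c) ⊞ c ⊠ c ⊠ l ⊠ (j ⊠ j) ⊠ g(j, j, c)) ⊠ j
  Un-nest:  j ⊠ l ⊞ j ⊠ l ⊞ b ⊠ j ⊞ g(g(g(l ⊞ l, b ⊞ l ⊞ l, g(l, j, c)), b ⊠ c ⊠ g(c, b, j), g(b ⊠ b ⊠ c ⊠ l, b ⊠ j ⊠ l, c ⊞ c ⊞ j ⊞ l)), g(g(b ⊞ b ⊞ c ⊞ j, g(l, j, b), c ⊠ c ⊠ j), b ⊠ c ⊠ c ⊠ c ⊠ j ⊠ j, g(g(b, j, b), j ⊠ l ⊠ l ⊠ l, c ⊠ j ⊠ l ⊠ l)), c ⊠ c ⊠ g(j, j, c) ⊠ j ⊠ j ⊠ l ⊞ c ⊠ g(j, j, c) ⊠ g(l, b, l) ⊠ l) ⊠ j
  Order the arguments:  b ⊠ j ⊞ g(g(g(l ⊞ l, b ⊞ l ⊞ l, g(l, j, c)), b ⊠ c ⊠ g(c, b, j), g(b ⊠ b ⊠ c ⊠ l, b ⊠ j ⊠ l, c ⊞ c ⊞ j ⊞ l)), g(g(b ⊞ b ⊞ c ⊞ j, g(l, j, b), c ⊠ c ⊠ j), b ⊠ c ⊠ c ⊠ c ⊠ j ⊠ j, g(g(b, j, b), j ⊠ l ⊠ l ⊠ l, c ⊠ j ⊠ l ⊠ l)), c ⊠ c ⊠ g(j, j, c) ⊠ j ⊠ j ⊠ l ⊞ c ⊠ g(j, j, c) ⊠ g(l, b, l) ⊠ l) ⊠ j ⊞ j ⊠ l ⊞ j ⊠ l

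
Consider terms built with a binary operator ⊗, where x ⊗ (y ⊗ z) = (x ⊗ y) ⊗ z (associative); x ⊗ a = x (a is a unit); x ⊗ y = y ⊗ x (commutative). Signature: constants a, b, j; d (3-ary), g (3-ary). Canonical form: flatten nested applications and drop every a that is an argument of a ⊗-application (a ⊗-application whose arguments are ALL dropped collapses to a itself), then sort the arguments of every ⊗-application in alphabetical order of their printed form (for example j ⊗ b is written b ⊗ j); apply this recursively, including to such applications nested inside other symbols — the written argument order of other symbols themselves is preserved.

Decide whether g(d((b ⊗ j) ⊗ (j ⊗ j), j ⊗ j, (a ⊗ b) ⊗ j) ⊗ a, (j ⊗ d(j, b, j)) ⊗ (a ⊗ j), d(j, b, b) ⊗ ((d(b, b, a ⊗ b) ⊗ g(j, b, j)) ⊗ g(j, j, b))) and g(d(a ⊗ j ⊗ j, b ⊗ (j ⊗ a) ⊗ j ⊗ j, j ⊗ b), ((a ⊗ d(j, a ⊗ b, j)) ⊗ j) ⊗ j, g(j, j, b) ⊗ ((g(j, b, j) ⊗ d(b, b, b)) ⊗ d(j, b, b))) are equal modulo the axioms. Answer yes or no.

Left:  g(d((b ⊗ j) ⊗ (j ⊗ j), j ⊗ j, (a ⊗ b) ⊗ j) ⊗ a, (j ⊗ d(j, b, j)) ⊗ (a ⊗ j), d(j, b, b) ⊗ ((d(b, b, a ⊗ b) ⊗ g(j, b, j)) ⊗ g(j, j, b)))
  Work inside:  d(j, b, b) ⊗ ((d(b, b, a ⊗ b) ⊗ g(j, b, j)) ⊗ g(j, j, b))
  Flatten:  d(j, b, b) ⊗ d(b, b, a ⊗ b) ⊗ g(j, b, j) ⊗ g(j, j, b)
  Inside:  d(b, b, a ⊗ b)  →  d(b, b, b)
  Sort arguments:  d(b, b, b) ⊗ d(j, b, b) ⊗ g(j, b, j) ⊗ g(j, j, b)
  Reassemble:  g(d(b ⊗ j ⊗ j ⊗ j, j ⊗ j, b ⊗ j), d(j, b, j) ⊗ j ⊗ j, d(b, b, b) ⊗ d(j, b, b) ⊗ g(j, b, j) ⊗ g(j, j, b))
Right:  g(d(a ⊗ j ⊗ j, b ⊗ (j ⊗ a) ⊗ j ⊗ j, j ⊗ b), ((a ⊗ d(j, a ⊗ b, j)) ⊗ j) ⊗ j, g(j, j, b) ⊗ ((g(j, b, j) ⊗ d(b, b, b)) ⊗ d(j, b, b)))
  Focus inside:  g(j, j, b) ⊗ ((g(j, b, j) ⊗ d(b, b, b)) ⊗ d(j, b, b))
  Un-nest:  g(j, j, b) ⊗ g(j, b, j) ⊗ d(b, b, b) ⊗ d(j, b, b)
  Order the arguments:  d(b, b, b) ⊗ d(j, b, b) ⊗ g(j, b, j) ⊗ g(j, j, b)
  Reassemble:  g(d(j ⊗ j, b ⊗ j ⊗ j ⊗ j, b ⊗ j), d(j, b, j) ⊗ j ⊗ j, d(b, b, b) ⊗ d(j, b, b) ⊗ g(j, b, j) ⊗ g(j, j, b))

Answer: no — g(d(b ⊗ j ⊗ j ⊗ j, j ⊗ j, b ⊗ j), d(j, b, j) ⊗ j ⊗ j, d(b, b, b) ⊗ d(j, b, b) ⊗ g(j, b, j) ⊗ g(j, j, b)) vs g(d(j ⊗ j, b ⊗ j ⊗ j ⊗ j, b ⊗ j), d(j, b, j) ⊗ j ⊗ j, d(b, b, b) ⊗ d(j, b, b) ⊗ g(j, b, j) ⊗ g(j, j, b))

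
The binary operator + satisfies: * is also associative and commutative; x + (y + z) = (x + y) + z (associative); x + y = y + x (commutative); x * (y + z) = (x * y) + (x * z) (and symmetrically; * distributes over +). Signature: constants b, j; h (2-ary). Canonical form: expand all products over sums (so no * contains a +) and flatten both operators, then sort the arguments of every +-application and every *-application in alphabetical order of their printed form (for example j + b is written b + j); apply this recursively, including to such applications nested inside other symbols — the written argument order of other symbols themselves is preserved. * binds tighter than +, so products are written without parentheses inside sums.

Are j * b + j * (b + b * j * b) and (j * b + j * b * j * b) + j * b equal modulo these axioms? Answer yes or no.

Answer: yes — both canonical forms are b * b * j * j + b * j + b * j

Derivation:
Left:  j * b + j * (b + b * j * b)
  Expand products over sums:  b * j + b * j + b * b * j * j
  Order the arguments:  b * b * j * j + b * j + b * j
Right:  (j * b + j * b * j * b) + j * b
  Un-nest:  b * j + b * b * j * j + b * j
  Order the arguments:  b * b * j * j + b * j + b * j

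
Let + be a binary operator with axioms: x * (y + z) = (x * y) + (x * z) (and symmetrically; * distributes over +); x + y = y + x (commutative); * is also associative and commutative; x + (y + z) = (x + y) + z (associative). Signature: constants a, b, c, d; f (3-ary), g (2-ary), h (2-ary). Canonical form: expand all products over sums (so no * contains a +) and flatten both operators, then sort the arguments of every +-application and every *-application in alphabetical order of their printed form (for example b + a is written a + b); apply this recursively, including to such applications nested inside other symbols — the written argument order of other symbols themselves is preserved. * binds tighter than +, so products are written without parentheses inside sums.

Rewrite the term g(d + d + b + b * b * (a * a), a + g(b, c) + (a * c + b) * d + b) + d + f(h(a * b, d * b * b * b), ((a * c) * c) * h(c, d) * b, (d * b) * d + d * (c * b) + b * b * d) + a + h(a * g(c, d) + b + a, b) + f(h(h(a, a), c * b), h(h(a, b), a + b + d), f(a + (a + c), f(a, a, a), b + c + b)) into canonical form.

Expand products over sums:  g(a * a * b * b + b + d + d, a + a * c * d + b + b * d + g(b, c)) + d + f(h(a * b, b * b * b * d), a * b * c * c * h(c, d), b * b * d + b * c * d + b * d * d) + a + h(a + a * g(c, d) + b, b) + f(h(h(a, a), b * c), h(h(a, b), a + b + d), f(a + a + c, f(a, a, a), b + b + c))
Sort:  a + d + f(h(a * b, b * b * b * d), a * b * c * c * h(c, d), b * b * d + b * c * d + b * d * d) + f(h(h(a, a), b * c), h(h(a, b), a + b + d), f(a + a + c, f(a, a, a), b + b + c)) + g(a * a * b * b + b + d + d, a + a * c * d + b + b * d + g(b, c)) + h(a + a * g(c, d) + b, b)

Answer: a + d + f(h(a * b, b * b * b * d), a * b * c * c * h(c, d), b * b * d + b * c * d + b * d * d) + f(h(h(a, a), b * c), h(h(a, b), a + b + d), f(a + a + c, f(a, a, a), b + b + c)) + g(a * a * b * b + b + d + d, a + a * c * d + b + b * d + g(b, c)) + h(a + a * g(c, d) + b, b)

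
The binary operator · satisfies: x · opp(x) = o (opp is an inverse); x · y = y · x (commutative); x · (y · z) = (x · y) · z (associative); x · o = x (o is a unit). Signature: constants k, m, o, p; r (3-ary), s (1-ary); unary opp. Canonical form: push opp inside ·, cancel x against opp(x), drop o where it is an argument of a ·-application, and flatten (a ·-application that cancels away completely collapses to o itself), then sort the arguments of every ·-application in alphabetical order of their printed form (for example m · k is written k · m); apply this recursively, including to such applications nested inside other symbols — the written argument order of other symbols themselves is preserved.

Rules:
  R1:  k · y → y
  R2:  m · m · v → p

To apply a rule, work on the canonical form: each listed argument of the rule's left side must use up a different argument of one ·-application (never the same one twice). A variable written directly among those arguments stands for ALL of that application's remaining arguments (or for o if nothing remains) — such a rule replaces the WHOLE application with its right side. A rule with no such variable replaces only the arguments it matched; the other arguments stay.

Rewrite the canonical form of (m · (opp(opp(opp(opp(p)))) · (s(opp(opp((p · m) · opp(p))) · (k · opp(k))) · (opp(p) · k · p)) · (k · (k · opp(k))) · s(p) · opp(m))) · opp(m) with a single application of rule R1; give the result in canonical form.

Canonical form:  k · k · opp(m) · p · s(m) · s(p)
Match R1:  consume k;  y := k · opp(m) · p · s(m) · s(p)
The extension variable absorbs all remaining arguments, so the whole application is rewritten.
Giving:  k · opp(m) · p · s(m) · s(p)

Answer: k · opp(m) · p · s(m) · s(p)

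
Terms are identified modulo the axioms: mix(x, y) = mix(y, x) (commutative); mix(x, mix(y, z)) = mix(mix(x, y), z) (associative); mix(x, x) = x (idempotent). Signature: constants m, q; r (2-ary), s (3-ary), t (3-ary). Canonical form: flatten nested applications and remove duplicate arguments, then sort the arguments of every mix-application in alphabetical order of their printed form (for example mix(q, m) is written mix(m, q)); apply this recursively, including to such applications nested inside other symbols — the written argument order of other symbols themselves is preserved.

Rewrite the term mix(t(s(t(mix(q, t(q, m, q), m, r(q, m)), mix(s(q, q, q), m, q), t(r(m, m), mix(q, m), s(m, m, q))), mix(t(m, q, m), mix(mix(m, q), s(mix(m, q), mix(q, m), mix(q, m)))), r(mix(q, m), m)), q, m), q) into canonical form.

Answer: mix(q, t(s(t(mix(m, q, r(q, m), t(q, m, q)), mix(m, q, s(q, q, q)), t(r(m, m), mix(m, q), s(m, m, q))), mix(m, q, s(mix(m, q), mix(m, q), mix(m, q)), t(m, q, m)), r(mix(m, q), m)), q, m))

Derivation:
Canonicalize subterm:  t(s(t(mix(q, t(q, m, q), m, r(q, m)), mix(s(q, q, q), m, q), t(r(m, m), mix(q, m), s(m, m, q))), mix(t(m, q, m), mix(mix(m, q), s(mix(m, q), mix(q, m), mix(q, m)))), r(mix(q, m), m)), q, m)  →  t(s(t(mix(m, q, r(q, m), t(q, m, q)), mix(m, q, s(q, q, q)), t(r(m, m), mix(m, q), s(m, m, q))), mix(m, q, s(mix(m, q), mix(m, q), mix(m, q)), t(m, q, m)), r(mix(m, q), m)), q, m)
Sort arguments:  mix(q, t(s(t(mix(m, q, r(q, m), t(q, m, q)), mix(m, q, s(q, q, q)), t(r(m, m), mix(m, q), s(m, m, q))), mix(m, q, s(mix(m, q), mix(m, q), mix(m, q)), t(m, q, m)), r(mix(m, q), m)), q, m))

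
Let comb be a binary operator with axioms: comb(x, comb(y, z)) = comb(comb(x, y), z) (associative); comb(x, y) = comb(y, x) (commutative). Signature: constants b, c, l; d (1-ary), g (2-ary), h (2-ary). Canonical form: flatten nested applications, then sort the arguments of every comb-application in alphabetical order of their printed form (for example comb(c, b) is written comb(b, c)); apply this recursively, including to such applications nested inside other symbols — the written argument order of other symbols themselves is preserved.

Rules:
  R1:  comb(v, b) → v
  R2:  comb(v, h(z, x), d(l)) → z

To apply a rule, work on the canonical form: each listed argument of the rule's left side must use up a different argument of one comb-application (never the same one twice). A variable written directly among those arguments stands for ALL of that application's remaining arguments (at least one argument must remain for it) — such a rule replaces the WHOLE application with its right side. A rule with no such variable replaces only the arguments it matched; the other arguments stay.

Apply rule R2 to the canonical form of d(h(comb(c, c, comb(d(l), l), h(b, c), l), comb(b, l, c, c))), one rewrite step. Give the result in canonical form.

Answer: d(h(b, comb(b, c, c, l)))

Derivation:
Canonical form:  d(h(comb(c, c, d(l), h(b, c), l, l), comb(b, c, c, l)))
Apply R2:  consuming d(l), h(b, c);  v := comb(c, c, l, l), x := c, z := b
Every leftover argument binds to the variable; the entire application is replaced.
Result:  d(h(b, comb(b, c, c, l)))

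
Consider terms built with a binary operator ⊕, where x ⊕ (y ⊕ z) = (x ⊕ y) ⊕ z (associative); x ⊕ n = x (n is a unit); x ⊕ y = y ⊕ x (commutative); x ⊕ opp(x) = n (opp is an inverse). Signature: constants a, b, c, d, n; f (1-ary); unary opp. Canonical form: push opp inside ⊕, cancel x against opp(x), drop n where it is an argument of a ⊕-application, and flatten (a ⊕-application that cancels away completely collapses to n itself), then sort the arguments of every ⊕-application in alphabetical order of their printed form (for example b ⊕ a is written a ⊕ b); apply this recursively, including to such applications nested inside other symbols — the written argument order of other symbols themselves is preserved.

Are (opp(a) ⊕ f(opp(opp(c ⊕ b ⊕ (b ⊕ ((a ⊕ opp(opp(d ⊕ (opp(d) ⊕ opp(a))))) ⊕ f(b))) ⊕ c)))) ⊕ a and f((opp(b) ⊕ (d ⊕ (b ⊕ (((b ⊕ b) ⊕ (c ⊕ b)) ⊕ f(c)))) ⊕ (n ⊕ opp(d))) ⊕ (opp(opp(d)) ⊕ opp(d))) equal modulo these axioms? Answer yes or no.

Answer: no — f(b ⊕ b ⊕ c ⊕ c ⊕ f(b)) vs f(b ⊕ b ⊕ b ⊕ c ⊕ f(c))

Derivation:
Left:  (opp(a) ⊕ f(opp(opp(c ⊕ b ⊕ (b ⊕ ((a ⊕ opp(opp(d ⊕ (opp(d) ⊕ opp(a))))) ⊕ f(b))) ⊕ c)))) ⊕ a
  Push opp inside:  distribute opp over ⊕ and collapse double opp
  Cancel:  a cancels
  Collect:  f(b ⊕ b ⊕ c ⊕ c ⊕ f(b))
Right:  f((opp(b) ⊕ (d ⊕ (b ⊕ (((b ⊕ b) ⊕ (c ⊕ b)) ⊕ f(c)))) ⊕ (n ⊕ opp(d))) ⊕ (opp(opp(d)) ⊕ opp(d)))
  Focus inside:  (opp(b) ⊕ (d ⊕ (b ⊕ (((b ⊕ b) ⊕ (c ⊕ b)) ⊕ f(c)))) ⊕ (n ⊕ opp(d))) ⊕ (opp(opp(d)) ⊕ opp(d))
  Push opp inside:  distribute opp over ⊕ and collapse double opp
  Inverses cancel:  d cancels
  Collect:  b ⊕ b ⊕ b ⊕ c ⊕ f(c)
  Put back:  f(b ⊕ b ⊕ b ⊕ c ⊕ f(c))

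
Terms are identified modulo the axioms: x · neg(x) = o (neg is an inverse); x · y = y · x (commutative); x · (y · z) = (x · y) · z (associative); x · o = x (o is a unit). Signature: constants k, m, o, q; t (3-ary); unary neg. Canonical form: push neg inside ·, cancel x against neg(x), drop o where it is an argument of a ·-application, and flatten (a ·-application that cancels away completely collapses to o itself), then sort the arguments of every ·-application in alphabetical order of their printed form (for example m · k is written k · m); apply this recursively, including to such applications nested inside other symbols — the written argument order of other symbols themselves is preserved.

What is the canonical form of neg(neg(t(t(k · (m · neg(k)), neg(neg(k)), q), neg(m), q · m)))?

Push neg inside:  distribute neg over · and collapse double neg
Combine occurrences:  t(t(m, k, q), neg(m), m · q)

Answer: t(t(m, k, q), neg(m), m · q)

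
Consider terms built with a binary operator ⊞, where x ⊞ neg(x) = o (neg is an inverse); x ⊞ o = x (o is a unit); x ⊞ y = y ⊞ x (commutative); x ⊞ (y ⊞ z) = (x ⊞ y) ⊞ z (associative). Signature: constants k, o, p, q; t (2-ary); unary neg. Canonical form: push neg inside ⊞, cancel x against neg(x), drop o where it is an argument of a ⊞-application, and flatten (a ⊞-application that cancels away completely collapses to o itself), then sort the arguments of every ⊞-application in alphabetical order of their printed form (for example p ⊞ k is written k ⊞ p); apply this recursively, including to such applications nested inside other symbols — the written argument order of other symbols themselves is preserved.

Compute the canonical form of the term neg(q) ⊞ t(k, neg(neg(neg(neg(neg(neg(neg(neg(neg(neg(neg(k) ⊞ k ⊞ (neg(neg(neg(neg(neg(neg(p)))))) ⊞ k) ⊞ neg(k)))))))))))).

Answer: neg(q) ⊞ t(k, p)

Derivation:
Push neg inside:  distribute neg over ⊞ and collapse double neg
Combine occurrences:  neg(q) ⊞ t(k, p)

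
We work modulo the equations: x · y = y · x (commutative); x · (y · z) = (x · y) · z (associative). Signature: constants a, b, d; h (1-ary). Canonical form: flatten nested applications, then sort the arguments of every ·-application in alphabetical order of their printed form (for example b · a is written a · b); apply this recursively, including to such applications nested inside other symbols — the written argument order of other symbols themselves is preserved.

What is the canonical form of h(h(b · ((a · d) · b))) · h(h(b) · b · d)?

Simplify inside:  h(h(b · ((a · d) · b)))  →  h(h(a · b · b · d))
Inside:  h(h(b) · b · d)  →  h(b · d · h(b))
Sort:  h(b · d · h(b)) · h(h(a · b · b · d))

Answer: h(b · d · h(b)) · h(h(a · b · b · d))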